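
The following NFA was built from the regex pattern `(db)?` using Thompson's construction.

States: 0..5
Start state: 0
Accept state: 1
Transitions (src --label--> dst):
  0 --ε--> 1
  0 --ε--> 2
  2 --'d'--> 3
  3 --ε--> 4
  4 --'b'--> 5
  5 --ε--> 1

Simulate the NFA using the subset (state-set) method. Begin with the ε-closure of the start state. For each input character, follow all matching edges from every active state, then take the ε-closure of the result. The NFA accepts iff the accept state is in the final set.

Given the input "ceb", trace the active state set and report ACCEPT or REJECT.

Answer: REJECT

Derivation:
initial (ε-close {0}): {0,1,2}
'c' @ 1: {}  — dead — no transitions
rest 'eb' ignored (set empty)
final: {}; accept 1 not in set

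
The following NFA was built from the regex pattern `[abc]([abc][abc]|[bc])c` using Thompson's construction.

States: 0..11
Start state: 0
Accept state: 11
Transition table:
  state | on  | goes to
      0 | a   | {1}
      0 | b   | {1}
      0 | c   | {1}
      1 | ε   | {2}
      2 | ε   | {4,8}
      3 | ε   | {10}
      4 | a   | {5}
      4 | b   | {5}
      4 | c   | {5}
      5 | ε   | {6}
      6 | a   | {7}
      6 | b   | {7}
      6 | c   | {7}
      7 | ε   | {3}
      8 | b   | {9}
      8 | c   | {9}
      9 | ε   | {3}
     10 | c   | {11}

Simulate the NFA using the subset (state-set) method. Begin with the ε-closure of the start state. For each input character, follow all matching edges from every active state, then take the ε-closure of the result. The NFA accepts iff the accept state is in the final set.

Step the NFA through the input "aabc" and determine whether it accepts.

Answer: ACCEPT

Trace:
S₀ = ε-closure({0}) = {0}
'a' @ 1: {1,2,4,8}
'a' @ 2: {5,6}
'b' @ 3: {3,7,10}
'c' @ 4: {11}  ✓accept
end set {11} — state 11 in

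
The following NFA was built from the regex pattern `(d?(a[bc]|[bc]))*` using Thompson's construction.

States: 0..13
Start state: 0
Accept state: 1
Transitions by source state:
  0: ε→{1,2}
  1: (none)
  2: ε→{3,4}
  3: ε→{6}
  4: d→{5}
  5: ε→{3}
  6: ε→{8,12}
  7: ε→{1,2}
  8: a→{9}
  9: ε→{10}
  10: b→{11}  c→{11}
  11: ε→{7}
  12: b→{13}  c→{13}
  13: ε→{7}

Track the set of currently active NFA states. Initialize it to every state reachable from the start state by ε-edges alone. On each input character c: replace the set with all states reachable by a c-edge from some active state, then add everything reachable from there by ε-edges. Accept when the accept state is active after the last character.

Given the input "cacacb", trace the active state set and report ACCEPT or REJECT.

Answer: ACCEPT

Derivation:
S₀ = ε-closure({0}) = {0,1,2,3,4,6,8,12}
'c' @ 1: {1,2,3,4,6,7,8,12,13}  [accepting]
'a' @ 2: {9,10}
'c' @ 3: {1,2,3,4,6,7,8,11,12}  [accepting]
'a' @ 4: {9,10}
'c' @ 5: {1,2,3,4,6,7,8,11,12}  [accepting]
'b' @ 6: {1,2,3,4,6,7,8,12,13}  [accepting]
final: {1,2,3,4,6,7,8,12,13}; accept 1 in set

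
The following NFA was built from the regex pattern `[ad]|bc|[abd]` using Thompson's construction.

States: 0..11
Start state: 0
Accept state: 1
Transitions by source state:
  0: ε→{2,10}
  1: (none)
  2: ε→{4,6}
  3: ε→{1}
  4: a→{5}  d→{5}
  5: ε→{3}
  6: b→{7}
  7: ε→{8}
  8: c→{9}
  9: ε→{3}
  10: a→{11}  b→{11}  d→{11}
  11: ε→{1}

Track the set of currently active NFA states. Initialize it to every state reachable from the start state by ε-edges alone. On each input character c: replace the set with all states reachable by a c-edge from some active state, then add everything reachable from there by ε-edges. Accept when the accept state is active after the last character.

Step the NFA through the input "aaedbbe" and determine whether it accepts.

Answer: REJECT

Derivation:
S₀ = ε-closure({0}) = {0,2,4,6,10}
'a' @ 1: {1,3,5,11}  (accept∈set)
'a' @ 2: {}  — state set empty
rest 'edbbe' ignored (set empty)
after full input: {}  (accept=1 not in)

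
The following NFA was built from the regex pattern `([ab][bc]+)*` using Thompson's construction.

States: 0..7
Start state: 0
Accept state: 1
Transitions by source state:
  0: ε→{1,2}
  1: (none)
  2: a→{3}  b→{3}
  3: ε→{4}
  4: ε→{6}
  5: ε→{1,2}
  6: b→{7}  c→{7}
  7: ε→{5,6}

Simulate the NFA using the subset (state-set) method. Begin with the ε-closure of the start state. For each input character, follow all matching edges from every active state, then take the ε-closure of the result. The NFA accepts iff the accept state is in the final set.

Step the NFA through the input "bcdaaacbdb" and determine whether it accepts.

start: ε-closure({0}) = {0,1,2}
'b' @ 1: {3,4,6}
'c' @ 2: {1,2,5,6,7}  (accept∈set)
'd' @ 3: {}  — dead — no transitions
rest 'aaacbdb' ignored (set empty)
after full input: {}  (accept=1 not in)

Answer: REJECT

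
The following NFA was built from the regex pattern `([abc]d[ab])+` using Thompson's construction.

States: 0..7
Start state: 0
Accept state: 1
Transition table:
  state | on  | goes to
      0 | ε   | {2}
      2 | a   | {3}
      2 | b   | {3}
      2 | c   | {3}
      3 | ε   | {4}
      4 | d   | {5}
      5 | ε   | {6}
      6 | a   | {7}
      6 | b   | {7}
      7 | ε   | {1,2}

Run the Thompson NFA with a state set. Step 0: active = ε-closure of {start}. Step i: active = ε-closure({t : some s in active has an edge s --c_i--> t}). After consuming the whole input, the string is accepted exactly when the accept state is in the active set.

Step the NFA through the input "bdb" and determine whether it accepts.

Answer: ACCEPT

Steps:
initial (ε-close {0}): {0,2}
'b' @ 1: {3,4}
'd' @ 2: {5,6}
'b' @ 3: {1,2,7}  (accept∈set)
after full input: {1,2,7}  (accept=1 in)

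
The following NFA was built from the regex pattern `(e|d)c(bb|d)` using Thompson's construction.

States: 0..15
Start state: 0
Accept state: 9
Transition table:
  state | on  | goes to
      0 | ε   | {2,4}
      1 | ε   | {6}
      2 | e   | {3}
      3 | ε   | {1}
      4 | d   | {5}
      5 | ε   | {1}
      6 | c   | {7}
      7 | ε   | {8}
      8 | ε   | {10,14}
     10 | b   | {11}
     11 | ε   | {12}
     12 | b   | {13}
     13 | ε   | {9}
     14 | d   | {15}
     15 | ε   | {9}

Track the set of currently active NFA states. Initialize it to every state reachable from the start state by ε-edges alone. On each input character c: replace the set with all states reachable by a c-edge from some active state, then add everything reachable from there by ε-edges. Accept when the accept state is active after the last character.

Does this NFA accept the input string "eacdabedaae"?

initial (ε-close {0}): {0,2,4}
'e' @ 1: {1,3,6}
'a' @ 2: {}  — no active states
rest 'cdabedaae' ignored (set empty)
end set {} — state 9 not in

Answer: REJECT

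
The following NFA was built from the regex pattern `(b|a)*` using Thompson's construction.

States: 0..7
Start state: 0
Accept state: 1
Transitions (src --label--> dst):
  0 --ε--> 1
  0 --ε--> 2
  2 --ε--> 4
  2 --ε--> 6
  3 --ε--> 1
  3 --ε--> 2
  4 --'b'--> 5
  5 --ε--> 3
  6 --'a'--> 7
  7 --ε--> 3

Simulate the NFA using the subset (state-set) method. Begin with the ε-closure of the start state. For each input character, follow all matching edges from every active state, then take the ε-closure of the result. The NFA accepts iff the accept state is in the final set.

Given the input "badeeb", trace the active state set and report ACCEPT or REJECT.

initial (ε-close {0}): {0,1,2,4,6}
'b' @ 1: {1,2,3,4,5,6}  (accept∈set)
'a' @ 2: {1,2,3,4,6,7}  (accept∈set)
'd' @ 3: {}  — no active states
rest 'eeb' ignored (set empty)
after full input: {}  (accept=1 not in)

Answer: REJECT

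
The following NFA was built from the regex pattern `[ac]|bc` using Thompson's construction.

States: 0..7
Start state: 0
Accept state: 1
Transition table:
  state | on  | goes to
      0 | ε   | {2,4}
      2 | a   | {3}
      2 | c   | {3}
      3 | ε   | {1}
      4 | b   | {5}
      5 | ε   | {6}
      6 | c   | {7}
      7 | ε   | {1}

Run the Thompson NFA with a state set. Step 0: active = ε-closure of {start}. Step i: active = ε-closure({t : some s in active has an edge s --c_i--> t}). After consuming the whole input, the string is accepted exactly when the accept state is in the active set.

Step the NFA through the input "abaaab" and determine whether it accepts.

Answer: REJECT

Steps:
start: ε-closure({0}) = {0,2,4}
'a' @ 1: {1,3}  ✓accept
'b' @ 2: {}  — no active states
rest 'aaab' ignored (set empty)
final: {}; accept 1 not in set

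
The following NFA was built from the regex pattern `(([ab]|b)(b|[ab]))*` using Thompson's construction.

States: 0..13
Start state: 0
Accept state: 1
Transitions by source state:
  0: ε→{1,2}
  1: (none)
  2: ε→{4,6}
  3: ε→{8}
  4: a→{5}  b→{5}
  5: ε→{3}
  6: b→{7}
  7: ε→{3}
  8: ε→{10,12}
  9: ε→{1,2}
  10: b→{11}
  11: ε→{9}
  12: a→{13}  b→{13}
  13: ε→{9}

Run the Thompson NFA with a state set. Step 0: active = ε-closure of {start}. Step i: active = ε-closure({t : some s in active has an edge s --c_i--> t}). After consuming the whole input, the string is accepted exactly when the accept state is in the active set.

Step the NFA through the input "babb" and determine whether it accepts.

Answer: ACCEPT

Steps:
S₀ = ε-closure({0}) = {0,1,2,4,6}
'b' @ 1: {3,5,7,8,10,12}
'a' @ 2: {1,2,4,6,9,13}  (accept∈set)
'b' @ 3: {3,5,7,8,10,12}
'b' @ 4: {1,2,4,6,9,11,13}  (accept∈set)
after full input: {1,2,4,6,9,11,13}  (accept=1 in)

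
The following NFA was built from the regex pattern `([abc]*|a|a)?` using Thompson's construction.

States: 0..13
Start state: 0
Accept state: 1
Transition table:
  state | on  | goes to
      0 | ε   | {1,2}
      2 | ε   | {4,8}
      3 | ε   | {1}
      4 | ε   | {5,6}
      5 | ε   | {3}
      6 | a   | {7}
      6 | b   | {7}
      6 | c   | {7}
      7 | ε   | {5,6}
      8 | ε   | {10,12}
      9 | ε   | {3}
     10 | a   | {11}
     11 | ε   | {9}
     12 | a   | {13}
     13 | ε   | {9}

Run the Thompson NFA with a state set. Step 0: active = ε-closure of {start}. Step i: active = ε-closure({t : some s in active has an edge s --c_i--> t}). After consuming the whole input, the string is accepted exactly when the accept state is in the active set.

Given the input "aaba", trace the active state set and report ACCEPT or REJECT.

start: ε-closure({0}) = {0,1,2,3,4,5,6,8,10,12}
'a' @ 1: {1,3,5,6,7,9,11,13}  ✓accept
'a' @ 2: {1,3,5,6,7}  ✓accept
'b' @ 3: {1,3,5,6,7}  ✓accept
'a' @ 4: {1,3,5,6,7}  ✓accept
end set {1,3,5,6,7} — state 1 in

Answer: ACCEPT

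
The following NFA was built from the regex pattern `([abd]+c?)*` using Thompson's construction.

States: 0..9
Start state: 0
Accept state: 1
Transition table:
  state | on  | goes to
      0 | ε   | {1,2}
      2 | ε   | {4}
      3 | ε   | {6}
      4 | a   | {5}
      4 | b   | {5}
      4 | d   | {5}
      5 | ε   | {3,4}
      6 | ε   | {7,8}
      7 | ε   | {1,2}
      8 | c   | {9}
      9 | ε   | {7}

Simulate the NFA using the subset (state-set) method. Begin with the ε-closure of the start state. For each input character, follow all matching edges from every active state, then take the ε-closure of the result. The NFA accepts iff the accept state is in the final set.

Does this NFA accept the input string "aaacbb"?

S₀ = ε-closure({0}) = {0,1,2,4}
'a' @ 1: {1,2,3,4,5,6,7,8}  [accepting]
'a' @ 2: {1,2,3,4,5,6,7,8}  [accepting]
'a' @ 3: {1,2,3,4,5,6,7,8}  [accepting]
'c' @ 4: {1,2,4,7,9}  [accepting]
'b' @ 5: {1,2,3,4,5,6,7,8}  [accepting]
'b' @ 6: {1,2,3,4,5,6,7,8}  [accepting]
after full input: {1,2,3,4,5,6,7,8}  (accept=1 in)

Answer: ACCEPT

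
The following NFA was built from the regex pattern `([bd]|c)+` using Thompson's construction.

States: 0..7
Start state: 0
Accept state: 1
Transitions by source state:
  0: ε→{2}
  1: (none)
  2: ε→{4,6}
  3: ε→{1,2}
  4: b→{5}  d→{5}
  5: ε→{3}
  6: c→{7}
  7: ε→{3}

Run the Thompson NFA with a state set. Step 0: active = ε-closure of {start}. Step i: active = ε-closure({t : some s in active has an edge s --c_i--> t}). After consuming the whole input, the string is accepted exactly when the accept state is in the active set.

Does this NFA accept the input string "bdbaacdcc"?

Answer: REJECT

Derivation:
S₀ = ε-closure({0}) = {0,2,4,6}
'b' @ 1: {1,2,3,4,5,6}  [accepting]
'd' @ 2: {1,2,3,4,5,6}  [accepting]
'b' @ 3: {1,2,3,4,5,6}  [accepting]
'a' @ 4: {}  — state set empty
rest 'acdcc' ignored (set empty)
final: {}; accept 1 not in set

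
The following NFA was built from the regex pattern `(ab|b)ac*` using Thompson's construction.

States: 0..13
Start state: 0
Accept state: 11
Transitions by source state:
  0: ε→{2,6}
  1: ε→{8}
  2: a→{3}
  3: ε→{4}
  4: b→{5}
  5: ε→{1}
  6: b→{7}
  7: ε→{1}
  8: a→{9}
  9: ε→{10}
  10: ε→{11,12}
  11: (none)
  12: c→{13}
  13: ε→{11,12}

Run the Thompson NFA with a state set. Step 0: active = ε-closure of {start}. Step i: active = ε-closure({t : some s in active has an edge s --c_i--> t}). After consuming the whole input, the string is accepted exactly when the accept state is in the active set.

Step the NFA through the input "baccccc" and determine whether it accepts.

start: ε-closure({0}) = {0,2,6}
'b' @ 1: {1,7,8}
'a' @ 2: {9,10,11,12}  (accept∈set)
'c' @ 3: {11,12,13}  (accept∈set)
'c' @ 4: {11,12,13}  (accept∈set)
'c' @ 5: {11,12,13}  (accept∈set)
'c' @ 6: {11,12,13}  (accept∈set)
'c' @ 7: {11,12,13}  (accept∈set)
final: {11,12,13}; accept 11 in set

Answer: ACCEPT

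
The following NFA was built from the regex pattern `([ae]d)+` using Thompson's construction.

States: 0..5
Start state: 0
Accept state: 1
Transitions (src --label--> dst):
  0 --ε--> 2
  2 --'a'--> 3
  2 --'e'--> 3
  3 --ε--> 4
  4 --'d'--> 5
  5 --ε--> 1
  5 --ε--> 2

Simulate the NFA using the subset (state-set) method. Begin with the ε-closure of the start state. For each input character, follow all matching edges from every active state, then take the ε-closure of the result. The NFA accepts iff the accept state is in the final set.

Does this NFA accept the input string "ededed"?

Answer: ACCEPT

Derivation:
S₀ = ε-closure({0}) = {0,2}
'e' @ 1: {3,4}
'd' @ 2: {1,2,5}  (accept∈set)
'e' @ 3: {3,4}
'd' @ 4: {1,2,5}  (accept∈set)
'e' @ 5: {3,4}
'd' @ 6: {1,2,5}  (accept∈set)
end set {1,2,5} — state 1 in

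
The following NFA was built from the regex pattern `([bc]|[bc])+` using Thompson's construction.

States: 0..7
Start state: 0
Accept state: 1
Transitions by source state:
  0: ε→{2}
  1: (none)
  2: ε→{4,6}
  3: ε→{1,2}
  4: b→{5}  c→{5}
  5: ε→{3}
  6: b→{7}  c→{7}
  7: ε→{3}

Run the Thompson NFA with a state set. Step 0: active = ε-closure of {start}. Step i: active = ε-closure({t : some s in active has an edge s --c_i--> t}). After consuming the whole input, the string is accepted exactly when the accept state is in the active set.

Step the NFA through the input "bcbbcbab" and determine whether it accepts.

Answer: REJECT

Steps:
start: ε-closure({0}) = {0,2,4,6}
'b' @ 1: {1,2,3,4,5,6,7}  ✓accept
'c' @ 2: {1,2,3,4,5,6,7}  ✓accept
'b' @ 3: {1,2,3,4,5,6,7}  ✓accept
'b' @ 4: {1,2,3,4,5,6,7}  ✓accept
'c' @ 5: {1,2,3,4,5,6,7}  ✓accept
'b' @ 6: {1,2,3,4,5,6,7}  ✓accept
'a' @ 7: {}  — dead — no transitions
rest 'b' ignored (set empty)
final: {}; accept 1 not in set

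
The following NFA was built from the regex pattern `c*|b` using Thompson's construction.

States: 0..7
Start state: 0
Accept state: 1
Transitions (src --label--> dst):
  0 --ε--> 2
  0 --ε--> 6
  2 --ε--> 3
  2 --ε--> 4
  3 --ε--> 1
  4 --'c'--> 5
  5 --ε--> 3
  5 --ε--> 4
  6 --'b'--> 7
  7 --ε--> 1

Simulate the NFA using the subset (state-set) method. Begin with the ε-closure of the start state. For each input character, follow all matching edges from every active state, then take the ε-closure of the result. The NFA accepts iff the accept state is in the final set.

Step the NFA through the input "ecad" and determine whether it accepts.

Answer: REJECT

Derivation:
initial (ε-close {0}): {0,1,2,3,4,6}
'e' @ 1: {}  — no active states
rest 'cad' ignored (set empty)
after full input: {}  (accept=1 not in)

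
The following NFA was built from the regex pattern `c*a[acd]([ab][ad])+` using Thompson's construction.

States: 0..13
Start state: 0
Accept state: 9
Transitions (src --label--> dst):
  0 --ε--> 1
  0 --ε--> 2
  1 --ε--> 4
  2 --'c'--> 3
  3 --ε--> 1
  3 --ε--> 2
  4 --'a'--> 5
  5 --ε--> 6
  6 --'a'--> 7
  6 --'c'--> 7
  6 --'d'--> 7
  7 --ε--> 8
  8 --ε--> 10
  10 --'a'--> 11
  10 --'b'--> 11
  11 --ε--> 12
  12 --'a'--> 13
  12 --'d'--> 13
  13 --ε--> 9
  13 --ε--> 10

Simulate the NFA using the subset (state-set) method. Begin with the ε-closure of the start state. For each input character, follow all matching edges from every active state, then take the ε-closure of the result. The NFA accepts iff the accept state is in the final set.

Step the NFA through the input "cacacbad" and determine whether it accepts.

S₀ = ε-closure({0}) = {0,1,2,4}
'c' @ 1: {1,2,3,4}
'a' @ 2: {5,6}
'c' @ 3: {7,8,10}
'a' @ 4: {11,12}
'c' @ 5: {}  — dead — no transitions
rest 'bad' ignored (set empty)
final: {}; accept 9 not in set

Answer: REJECT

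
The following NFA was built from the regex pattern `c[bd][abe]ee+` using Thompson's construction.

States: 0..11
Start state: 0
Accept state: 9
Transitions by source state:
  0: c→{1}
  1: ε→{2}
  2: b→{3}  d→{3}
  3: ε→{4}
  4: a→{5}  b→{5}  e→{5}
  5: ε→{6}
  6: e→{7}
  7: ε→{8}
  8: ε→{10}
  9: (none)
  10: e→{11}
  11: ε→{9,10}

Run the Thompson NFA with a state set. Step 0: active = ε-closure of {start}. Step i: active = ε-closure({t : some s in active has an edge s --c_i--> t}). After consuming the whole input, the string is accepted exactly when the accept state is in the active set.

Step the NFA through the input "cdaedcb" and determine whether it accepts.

Answer: REJECT

Derivation:
start: ε-closure({0}) = {0}
'c' @ 1: {1,2}
'd' @ 2: {3,4}
'a' @ 3: {5,6}
'e' @ 4: {7,8,10}
'd' @ 5: {}  — no active states
rest 'cb' ignored (set empty)
end set {} — state 9 not in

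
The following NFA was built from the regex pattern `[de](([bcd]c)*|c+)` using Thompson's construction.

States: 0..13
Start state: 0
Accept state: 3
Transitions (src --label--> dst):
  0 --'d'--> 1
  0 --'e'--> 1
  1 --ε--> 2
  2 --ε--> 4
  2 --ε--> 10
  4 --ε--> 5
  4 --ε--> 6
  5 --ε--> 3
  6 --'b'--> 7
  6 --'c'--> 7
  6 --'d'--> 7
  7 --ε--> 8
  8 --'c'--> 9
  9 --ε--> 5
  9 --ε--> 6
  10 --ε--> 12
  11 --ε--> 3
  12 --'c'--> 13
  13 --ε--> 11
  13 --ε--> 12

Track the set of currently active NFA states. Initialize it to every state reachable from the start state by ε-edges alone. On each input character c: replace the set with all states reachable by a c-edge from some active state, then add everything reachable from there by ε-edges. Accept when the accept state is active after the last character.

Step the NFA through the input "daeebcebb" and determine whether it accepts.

Answer: REJECT

Steps:
start: ε-closure({0}) = {0}
'd' @ 1: {1,2,3,4,5,6,10,12}  [accepting]
'a' @ 2: {}  — no active states
rest 'eebcebb' ignored (set empty)
final: {}; accept 3 not in set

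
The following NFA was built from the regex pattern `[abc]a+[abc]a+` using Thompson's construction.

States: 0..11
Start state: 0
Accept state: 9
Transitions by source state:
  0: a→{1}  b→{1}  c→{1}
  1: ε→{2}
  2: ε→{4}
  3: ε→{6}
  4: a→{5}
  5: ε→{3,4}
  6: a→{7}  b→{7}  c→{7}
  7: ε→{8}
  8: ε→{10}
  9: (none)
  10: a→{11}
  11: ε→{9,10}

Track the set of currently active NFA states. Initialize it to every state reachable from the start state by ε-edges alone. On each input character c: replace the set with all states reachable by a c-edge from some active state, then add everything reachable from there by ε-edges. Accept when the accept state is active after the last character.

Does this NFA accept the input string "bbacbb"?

start: ε-closure({0}) = {0}
'b' @ 1: {1,2,4}
'b' @ 2: {}  — state set empty
rest 'acbb' ignored (set empty)
end set {} — state 9 not in

Answer: REJECT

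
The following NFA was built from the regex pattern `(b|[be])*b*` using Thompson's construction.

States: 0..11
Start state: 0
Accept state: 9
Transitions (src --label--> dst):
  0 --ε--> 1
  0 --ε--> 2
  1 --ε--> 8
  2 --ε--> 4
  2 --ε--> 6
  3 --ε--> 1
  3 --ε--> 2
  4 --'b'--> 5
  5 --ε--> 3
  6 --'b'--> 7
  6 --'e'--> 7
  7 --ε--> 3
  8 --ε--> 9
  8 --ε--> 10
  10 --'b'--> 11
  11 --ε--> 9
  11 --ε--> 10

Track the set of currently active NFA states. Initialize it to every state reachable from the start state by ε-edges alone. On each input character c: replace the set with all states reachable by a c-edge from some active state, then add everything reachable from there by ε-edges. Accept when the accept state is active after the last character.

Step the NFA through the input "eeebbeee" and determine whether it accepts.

Answer: ACCEPT

Trace:
initial (ε-close {0}): {0,1,2,4,6,8,9,10}
'e' @ 1: {1,2,3,4,6,7,8,9,10}  [accepting]
'e' @ 2: {1,2,3,4,6,7,8,9,10}  [accepting]
'e' @ 3: {1,2,3,4,6,7,8,9,10}  [accepting]
'b' @ 4: {1,2,3,4,5,6,7,8,9,10,11}  [accepting]
'b' @ 5: {1,2,3,4,5,6,7,8,9,10,11}  [accepting]
'e' @ 6: {1,2,3,4,6,7,8,9,10}  [accepting]
'e' @ 7: {1,2,3,4,6,7,8,9,10}  [accepting]
'e' @ 8: {1,2,3,4,6,7,8,9,10}  [accepting]
final: {1,2,3,4,6,7,8,9,10}; accept 9 in set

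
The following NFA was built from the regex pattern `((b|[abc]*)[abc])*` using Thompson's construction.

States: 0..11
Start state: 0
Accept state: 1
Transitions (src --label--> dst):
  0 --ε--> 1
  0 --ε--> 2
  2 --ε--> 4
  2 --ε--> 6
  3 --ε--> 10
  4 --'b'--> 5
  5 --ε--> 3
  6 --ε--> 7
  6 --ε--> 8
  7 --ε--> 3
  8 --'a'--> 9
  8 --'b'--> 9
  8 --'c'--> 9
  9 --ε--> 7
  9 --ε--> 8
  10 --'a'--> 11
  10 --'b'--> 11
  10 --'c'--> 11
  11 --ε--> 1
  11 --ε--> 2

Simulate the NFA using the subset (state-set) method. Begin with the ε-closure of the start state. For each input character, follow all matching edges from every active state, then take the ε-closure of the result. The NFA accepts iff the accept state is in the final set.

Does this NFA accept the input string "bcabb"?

Answer: ACCEPT

Derivation:
initial (ε-close {0}): {0,1,2,3,4,6,7,8,10}
'b' @ 1: {1,2,3,4,5,6,7,8,9,10,11}  [accepting]
'c' @ 2: {1,2,3,4,6,7,8,9,10,11}  [accepting]
'a' @ 3: {1,2,3,4,6,7,8,9,10,11}  [accepting]
'b' @ 4: {1,2,3,4,5,6,7,8,9,10,11}  [accepting]
'b' @ 5: {1,2,3,4,5,6,7,8,9,10,11}  [accepting]
final: {1,2,3,4,5,6,7,8,9,10,11}; accept 1 in set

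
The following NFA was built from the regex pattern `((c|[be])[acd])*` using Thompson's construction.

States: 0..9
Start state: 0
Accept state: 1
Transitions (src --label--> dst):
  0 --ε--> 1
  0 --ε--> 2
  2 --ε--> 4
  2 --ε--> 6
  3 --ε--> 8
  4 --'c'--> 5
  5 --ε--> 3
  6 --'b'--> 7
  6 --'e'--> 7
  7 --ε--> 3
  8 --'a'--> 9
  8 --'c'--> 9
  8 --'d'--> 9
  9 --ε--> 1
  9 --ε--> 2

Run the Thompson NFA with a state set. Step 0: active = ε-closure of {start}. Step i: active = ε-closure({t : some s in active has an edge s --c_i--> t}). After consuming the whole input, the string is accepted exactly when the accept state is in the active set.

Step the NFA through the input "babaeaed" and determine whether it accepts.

Answer: ACCEPT

Derivation:
start: ε-closure({0}) = {0,1,2,4,6}
'b' @ 1: {3,7,8}
'a' @ 2: {1,2,4,6,9}  (accept∈set)
'b' @ 3: {3,7,8}
'a' @ 4: {1,2,4,6,9}  (accept∈set)
'e' @ 5: {3,7,8}
'a' @ 6: {1,2,4,6,9}  (accept∈set)
'e' @ 7: {3,7,8}
'd' @ 8: {1,2,4,6,9}  (accept∈set)
final: {1,2,4,6,9}; accept 1 in set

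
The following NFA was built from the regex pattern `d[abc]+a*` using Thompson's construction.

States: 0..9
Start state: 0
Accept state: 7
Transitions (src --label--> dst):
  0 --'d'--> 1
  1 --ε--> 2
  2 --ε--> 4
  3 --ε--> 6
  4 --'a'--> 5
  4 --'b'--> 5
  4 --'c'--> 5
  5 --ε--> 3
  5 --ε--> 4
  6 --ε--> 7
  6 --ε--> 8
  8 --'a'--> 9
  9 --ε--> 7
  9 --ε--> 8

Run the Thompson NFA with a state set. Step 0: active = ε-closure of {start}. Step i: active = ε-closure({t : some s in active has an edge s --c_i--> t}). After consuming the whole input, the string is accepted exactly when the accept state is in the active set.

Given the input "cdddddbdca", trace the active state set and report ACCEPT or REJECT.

Answer: REJECT

Steps:
S₀ = ε-closure({0}) = {0}
'c' @ 1: {}  — no active states
rest 'dddddbdca' ignored (set empty)
end set {} — state 7 not in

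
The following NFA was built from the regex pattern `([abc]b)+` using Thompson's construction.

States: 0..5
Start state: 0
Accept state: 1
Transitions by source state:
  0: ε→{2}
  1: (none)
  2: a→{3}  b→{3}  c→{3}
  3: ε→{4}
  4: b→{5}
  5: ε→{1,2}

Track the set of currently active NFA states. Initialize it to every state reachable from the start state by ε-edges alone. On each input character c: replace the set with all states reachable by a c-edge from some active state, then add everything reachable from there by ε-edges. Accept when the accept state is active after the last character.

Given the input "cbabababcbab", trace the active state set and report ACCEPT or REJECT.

initial (ε-close {0}): {0,2}
'c' @ 1: {3,4}
'b' @ 2: {1,2,5}  [accepting]
'a' @ 3: {3,4}
'b' @ 4: {1,2,5}  [accepting]
'a' @ 5: {3,4}
'b' @ 6: {1,2,5}  [accepting]
'a' @ 7: {3,4}
'b' @ 8: {1,2,5}  [accepting]
'c' @ 9: {3,4}
'b' @ 10: {1,2,5}  [accepting]
'a' @ 11: {3,4}
'b' @ 12: {1,2,5}  [accepting]
after full input: {1,2,5}  (accept=1 in)

Answer: ACCEPT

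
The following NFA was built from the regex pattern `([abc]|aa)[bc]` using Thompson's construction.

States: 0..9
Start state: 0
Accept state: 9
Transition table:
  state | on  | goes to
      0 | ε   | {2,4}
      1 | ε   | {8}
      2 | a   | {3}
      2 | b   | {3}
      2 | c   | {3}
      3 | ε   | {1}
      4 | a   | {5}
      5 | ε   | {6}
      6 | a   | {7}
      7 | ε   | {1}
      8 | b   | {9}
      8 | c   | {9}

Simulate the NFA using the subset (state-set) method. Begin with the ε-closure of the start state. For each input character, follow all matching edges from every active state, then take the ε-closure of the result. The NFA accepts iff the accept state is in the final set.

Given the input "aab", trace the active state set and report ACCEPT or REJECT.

initial (ε-close {0}): {0,2,4}
'a' @ 1: {1,3,5,6,8}
'a' @ 2: {1,7,8}
'b' @ 3: {9}  [accepting]
final: {9}; accept 9 in set

Answer: ACCEPT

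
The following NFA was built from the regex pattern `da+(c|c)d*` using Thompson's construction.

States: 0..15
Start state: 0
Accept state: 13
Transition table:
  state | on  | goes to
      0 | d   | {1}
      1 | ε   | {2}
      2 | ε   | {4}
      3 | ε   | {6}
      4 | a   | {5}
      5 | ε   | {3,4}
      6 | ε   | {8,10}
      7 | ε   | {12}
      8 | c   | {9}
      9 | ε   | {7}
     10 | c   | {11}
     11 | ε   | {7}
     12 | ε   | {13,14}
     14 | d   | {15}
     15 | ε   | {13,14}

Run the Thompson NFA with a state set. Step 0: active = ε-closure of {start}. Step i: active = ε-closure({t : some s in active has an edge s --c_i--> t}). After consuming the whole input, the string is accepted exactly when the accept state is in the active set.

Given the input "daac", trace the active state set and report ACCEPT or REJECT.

Answer: ACCEPT

Derivation:
initial (ε-close {0}): {0}
'd' @ 1: {1,2,4}
'a' @ 2: {3,4,5,6,8,10}
'a' @ 3: {3,4,5,6,8,10}
'c' @ 4: {7,9,11,12,13,14}  ✓accept
after full input: {7,9,11,12,13,14}  (accept=13 in)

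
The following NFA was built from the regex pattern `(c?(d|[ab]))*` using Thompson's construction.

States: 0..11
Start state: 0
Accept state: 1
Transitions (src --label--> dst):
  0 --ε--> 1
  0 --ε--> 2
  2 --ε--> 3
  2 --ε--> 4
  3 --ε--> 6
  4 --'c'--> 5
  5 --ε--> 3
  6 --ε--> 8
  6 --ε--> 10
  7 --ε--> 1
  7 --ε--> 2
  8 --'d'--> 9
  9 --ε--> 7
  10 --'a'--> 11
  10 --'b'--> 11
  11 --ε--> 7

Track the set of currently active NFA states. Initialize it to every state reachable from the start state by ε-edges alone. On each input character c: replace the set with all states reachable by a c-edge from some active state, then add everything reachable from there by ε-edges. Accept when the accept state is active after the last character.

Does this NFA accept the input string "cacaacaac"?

initial (ε-close {0}): {0,1,2,3,4,6,8,10}
'c' @ 1: {3,5,6,8,10}
'a' @ 2: {1,2,3,4,6,7,8,10,11}  (accept∈set)
'c' @ 3: {3,5,6,8,10}
'a' @ 4: {1,2,3,4,6,7,8,10,11}  (accept∈set)
'a' @ 5: {1,2,3,4,6,7,8,10,11}  (accept∈set)
'c' @ 6: {3,5,6,8,10}
'a' @ 7: {1,2,3,4,6,7,8,10,11}  (accept∈set)
'a' @ 8: {1,2,3,4,6,7,8,10,11}  (accept∈set)
'c' @ 9: {3,5,6,8,10}
final: {3,5,6,8,10}; accept 1 not in set

Answer: REJECT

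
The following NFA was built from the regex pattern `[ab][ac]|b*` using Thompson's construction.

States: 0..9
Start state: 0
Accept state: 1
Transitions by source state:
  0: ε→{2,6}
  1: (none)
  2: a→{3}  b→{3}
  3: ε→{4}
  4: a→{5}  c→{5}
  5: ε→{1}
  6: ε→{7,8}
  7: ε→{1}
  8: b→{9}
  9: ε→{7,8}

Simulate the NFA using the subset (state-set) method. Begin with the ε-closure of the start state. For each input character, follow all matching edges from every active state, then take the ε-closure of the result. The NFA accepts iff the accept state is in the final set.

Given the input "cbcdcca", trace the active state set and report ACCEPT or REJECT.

Answer: REJECT

Derivation:
initial (ε-close {0}): {0,1,2,6,7,8}
'c' @ 1: {}  — no active states
rest 'bcdcca' ignored (set empty)
after full input: {}  (accept=1 not in)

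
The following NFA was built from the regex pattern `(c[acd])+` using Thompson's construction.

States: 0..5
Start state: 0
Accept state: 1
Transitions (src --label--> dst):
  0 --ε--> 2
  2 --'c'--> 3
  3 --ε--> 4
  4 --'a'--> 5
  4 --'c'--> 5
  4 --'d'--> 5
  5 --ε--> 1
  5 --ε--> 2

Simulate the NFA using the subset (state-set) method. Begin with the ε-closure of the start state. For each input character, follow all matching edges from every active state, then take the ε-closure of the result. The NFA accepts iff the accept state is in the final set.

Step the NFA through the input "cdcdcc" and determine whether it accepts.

Answer: ACCEPT

Derivation:
S₀ = ε-closure({0}) = {0,2}
'c' @ 1: {3,4}
'd' @ 2: {1,2,5}  ✓accept
'c' @ 3: {3,4}
'd' @ 4: {1,2,5}  ✓accept
'c' @ 5: {3,4}
'c' @ 6: {1,2,5}  ✓accept
end set {1,2,5} — state 1 in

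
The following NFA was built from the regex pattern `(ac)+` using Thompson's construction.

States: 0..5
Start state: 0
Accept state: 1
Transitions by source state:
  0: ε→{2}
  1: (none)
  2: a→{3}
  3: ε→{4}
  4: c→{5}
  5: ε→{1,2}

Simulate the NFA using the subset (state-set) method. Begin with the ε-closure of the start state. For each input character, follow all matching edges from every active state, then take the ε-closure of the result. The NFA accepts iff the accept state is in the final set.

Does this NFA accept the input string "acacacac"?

S₀ = ε-closure({0}) = {0,2}
'a' @ 1: {3,4}
'c' @ 2: {1,2,5}  ✓accept
'a' @ 3: {3,4}
'c' @ 4: {1,2,5}  ✓accept
'a' @ 5: {3,4}
'c' @ 6: {1,2,5}  ✓accept
'a' @ 7: {3,4}
'c' @ 8: {1,2,5}  ✓accept
end set {1,2,5} — state 1 in

Answer: ACCEPT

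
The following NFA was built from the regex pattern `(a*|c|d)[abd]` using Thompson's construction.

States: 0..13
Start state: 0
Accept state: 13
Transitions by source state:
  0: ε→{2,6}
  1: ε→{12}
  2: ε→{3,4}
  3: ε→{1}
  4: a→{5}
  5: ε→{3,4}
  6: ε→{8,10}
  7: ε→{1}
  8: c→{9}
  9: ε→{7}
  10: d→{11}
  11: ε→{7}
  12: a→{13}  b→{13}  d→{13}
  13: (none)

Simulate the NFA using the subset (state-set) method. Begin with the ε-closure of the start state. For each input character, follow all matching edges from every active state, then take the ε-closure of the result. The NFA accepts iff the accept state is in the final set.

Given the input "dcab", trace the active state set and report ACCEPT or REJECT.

Answer: REJECT

Steps:
initial (ε-close {0}): {0,1,2,3,4,6,8,10,12}
'd' @ 1: {1,7,11,12,13}  [accepting]
'c' @ 2: {}  — no active states
rest 'ab' ignored (set empty)
final: {}; accept 13 not in set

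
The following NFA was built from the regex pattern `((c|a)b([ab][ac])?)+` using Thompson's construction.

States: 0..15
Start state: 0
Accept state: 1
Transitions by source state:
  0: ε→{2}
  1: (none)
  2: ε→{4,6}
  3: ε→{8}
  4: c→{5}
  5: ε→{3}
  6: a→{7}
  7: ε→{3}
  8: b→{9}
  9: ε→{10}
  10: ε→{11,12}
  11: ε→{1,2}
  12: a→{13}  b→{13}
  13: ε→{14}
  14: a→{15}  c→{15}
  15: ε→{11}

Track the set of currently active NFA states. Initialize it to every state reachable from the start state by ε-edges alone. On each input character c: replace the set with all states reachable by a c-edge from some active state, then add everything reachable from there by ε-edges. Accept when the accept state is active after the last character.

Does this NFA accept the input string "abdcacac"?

start: ε-closure({0}) = {0,2,4,6}
'a' @ 1: {3,7,8}
'b' @ 2: {1,2,4,6,9,10,11,12}  [accepting]
'd' @ 3: {}  — no active states
rest 'cacac' ignored (set empty)
final: {}; accept 1 not in set

Answer: REJECT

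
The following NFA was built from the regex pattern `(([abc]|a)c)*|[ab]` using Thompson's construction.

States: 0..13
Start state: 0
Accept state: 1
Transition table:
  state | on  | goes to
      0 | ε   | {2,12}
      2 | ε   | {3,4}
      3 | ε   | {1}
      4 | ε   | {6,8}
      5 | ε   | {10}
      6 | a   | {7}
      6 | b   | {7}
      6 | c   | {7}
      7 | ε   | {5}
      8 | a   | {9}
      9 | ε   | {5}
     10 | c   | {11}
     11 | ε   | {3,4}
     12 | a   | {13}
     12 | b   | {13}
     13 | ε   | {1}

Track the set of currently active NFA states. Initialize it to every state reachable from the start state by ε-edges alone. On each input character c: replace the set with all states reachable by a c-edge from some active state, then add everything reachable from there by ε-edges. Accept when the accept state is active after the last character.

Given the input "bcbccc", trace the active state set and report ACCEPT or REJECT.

Answer: ACCEPT

Steps:
initial (ε-close {0}): {0,1,2,3,4,6,8,12}
'b' @ 1: {1,5,7,10,13}  (accept∈set)
'c' @ 2: {1,3,4,6,8,11}  (accept∈set)
'b' @ 3: {5,7,10}
'c' @ 4: {1,3,4,6,8,11}  (accept∈set)
'c' @ 5: {5,7,10}
'c' @ 6: {1,3,4,6,8,11}  (accept∈set)
after full input: {1,3,4,6,8,11}  (accept=1 in)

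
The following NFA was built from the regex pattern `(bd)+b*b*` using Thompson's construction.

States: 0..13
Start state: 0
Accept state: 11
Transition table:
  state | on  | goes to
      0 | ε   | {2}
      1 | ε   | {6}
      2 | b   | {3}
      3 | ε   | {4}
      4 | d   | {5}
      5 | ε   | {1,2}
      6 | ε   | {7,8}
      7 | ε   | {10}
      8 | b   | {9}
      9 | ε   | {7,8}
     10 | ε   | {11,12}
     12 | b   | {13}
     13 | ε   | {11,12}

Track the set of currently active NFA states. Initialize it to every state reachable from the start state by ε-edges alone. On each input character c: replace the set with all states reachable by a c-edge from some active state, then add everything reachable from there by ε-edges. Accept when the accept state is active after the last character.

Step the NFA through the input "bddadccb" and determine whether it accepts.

initial (ε-close {0}): {0,2}
'b' @ 1: {3,4}
'd' @ 2: {1,2,5,6,7,8,10,11,12}  [accepting]
'd' @ 3: {}  — no active states
rest 'adccb' ignored (set empty)
end set {} — state 11 not in

Answer: REJECT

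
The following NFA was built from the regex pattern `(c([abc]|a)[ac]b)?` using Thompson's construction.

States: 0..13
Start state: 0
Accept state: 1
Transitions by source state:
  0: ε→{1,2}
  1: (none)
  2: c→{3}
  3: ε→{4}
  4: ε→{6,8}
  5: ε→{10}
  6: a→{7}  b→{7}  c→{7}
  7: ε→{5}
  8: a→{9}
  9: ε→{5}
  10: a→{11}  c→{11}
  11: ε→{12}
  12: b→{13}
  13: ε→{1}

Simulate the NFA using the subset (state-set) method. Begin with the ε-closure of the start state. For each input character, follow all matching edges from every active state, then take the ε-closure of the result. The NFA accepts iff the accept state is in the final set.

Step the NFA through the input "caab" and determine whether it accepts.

Answer: ACCEPT

Trace:
S₀ = ε-closure({0}) = {0,1,2}
'c' @ 1: {3,4,6,8}
'a' @ 2: {5,7,9,10}
'a' @ 3: {11,12}
'b' @ 4: {1,13}  ✓accept
end set {1,13} — state 1 in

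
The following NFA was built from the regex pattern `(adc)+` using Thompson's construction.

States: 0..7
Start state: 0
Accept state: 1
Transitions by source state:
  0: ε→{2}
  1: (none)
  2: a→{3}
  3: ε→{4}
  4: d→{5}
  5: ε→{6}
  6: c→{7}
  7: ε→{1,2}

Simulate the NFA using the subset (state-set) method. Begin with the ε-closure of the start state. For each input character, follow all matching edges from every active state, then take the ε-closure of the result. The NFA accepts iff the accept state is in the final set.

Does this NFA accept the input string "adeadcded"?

Answer: REJECT

Trace:
S₀ = ε-closure({0}) = {0,2}
'a' @ 1: {3,4}
'd' @ 2: {5,6}
'e' @ 3: {}  — no active states
rest 'adcded' ignored (set empty)
final: {}; accept 1 not in set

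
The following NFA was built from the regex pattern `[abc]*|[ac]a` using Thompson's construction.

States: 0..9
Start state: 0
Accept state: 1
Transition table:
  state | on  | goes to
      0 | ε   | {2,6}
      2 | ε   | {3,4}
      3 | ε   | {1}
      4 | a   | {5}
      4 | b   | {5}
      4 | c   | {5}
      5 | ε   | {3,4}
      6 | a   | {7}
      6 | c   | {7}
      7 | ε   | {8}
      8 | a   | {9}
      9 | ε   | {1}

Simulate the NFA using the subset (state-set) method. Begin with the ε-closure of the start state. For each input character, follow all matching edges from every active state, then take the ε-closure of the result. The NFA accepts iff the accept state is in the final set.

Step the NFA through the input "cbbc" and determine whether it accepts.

Answer: ACCEPT

Steps:
start: ε-closure({0}) = {0,1,2,3,4,6}
'c' @ 1: {1,3,4,5,7,8}  [accepting]
'b' @ 2: {1,3,4,5}  [accepting]
'b' @ 3: {1,3,4,5}  [accepting]
'c' @ 4: {1,3,4,5}  [accepting]
final: {1,3,4,5}; accept 1 in set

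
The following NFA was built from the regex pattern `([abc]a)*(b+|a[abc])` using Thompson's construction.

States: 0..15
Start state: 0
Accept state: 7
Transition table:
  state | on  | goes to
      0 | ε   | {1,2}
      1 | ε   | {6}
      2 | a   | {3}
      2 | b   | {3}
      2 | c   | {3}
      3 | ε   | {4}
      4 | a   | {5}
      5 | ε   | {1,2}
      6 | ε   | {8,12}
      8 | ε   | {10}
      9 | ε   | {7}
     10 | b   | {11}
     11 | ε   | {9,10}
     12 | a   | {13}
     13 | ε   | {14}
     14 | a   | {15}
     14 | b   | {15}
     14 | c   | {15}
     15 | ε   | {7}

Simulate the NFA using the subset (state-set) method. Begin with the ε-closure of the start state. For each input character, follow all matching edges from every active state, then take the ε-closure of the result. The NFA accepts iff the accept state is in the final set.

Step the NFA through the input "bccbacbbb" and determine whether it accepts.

S₀ = ε-closure({0}) = {0,1,2,6,8,10,12}
'b' @ 1: {3,4,7,9,10,11}  ✓accept
'c' @ 2: {}  — no active states
rest 'cbacbbb' ignored (set empty)
after full input: {}  (accept=7 not in)

Answer: REJECT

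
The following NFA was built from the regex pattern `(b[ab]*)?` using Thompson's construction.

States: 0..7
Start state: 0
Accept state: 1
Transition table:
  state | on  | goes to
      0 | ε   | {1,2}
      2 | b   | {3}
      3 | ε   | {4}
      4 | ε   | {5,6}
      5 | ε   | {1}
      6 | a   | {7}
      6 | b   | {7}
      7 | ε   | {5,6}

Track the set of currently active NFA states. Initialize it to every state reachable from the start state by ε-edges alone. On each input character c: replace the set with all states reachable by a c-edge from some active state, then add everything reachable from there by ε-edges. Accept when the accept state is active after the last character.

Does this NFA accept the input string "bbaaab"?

S₀ = ε-closure({0}) = {0,1,2}
'b' @ 1: {1,3,4,5,6}  [accepting]
'b' @ 2: {1,5,6,7}  [accepting]
'a' @ 3: {1,5,6,7}  [accepting]
'a' @ 4: {1,5,6,7}  [accepting]
'a' @ 5: {1,5,6,7}  [accepting]
'b' @ 6: {1,5,6,7}  [accepting]
final: {1,5,6,7}; accept 1 in set

Answer: ACCEPT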